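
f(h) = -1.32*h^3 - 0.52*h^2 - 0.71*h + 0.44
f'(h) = -3.96*h^2 - 1.04*h - 0.71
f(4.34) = -120.34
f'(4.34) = -79.81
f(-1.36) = 3.76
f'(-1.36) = -6.62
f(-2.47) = 18.91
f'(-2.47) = -22.30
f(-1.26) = 3.15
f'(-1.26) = -5.69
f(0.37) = 0.04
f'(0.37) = -1.64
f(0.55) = -0.33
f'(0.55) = -2.48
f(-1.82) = 7.97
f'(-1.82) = -11.93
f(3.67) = -74.42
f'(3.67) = -57.86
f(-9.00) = 926.99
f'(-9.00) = -312.11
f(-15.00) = 4349.09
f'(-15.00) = -876.11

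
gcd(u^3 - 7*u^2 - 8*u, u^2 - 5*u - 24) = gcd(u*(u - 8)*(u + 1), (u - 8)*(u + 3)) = u - 8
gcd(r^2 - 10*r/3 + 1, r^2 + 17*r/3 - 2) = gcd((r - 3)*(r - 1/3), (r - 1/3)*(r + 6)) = r - 1/3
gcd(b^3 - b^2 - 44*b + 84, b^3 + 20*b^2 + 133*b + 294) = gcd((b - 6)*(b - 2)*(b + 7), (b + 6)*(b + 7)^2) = b + 7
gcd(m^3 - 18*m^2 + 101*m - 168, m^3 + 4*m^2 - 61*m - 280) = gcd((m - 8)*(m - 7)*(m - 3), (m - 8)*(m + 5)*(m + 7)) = m - 8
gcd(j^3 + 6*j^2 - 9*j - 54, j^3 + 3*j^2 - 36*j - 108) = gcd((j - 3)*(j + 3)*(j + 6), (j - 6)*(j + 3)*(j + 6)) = j^2 + 9*j + 18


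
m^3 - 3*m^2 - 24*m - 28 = (m - 7)*(m + 2)^2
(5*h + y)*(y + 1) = 5*h*y + 5*h + y^2 + y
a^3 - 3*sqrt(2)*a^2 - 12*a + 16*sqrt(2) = (a - 4*sqrt(2))*(a - sqrt(2))*(a + 2*sqrt(2))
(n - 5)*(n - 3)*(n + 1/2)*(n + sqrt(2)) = n^4 - 15*n^3/2 + sqrt(2)*n^3 - 15*sqrt(2)*n^2/2 + 11*n^2 + 15*n/2 + 11*sqrt(2)*n + 15*sqrt(2)/2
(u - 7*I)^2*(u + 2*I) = u^3 - 12*I*u^2 - 21*u - 98*I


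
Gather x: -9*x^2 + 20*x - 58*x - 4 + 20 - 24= -9*x^2 - 38*x - 8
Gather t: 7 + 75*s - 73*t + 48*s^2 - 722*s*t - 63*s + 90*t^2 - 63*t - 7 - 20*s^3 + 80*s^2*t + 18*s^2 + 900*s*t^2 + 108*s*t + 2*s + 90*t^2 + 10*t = -20*s^3 + 66*s^2 + 14*s + t^2*(900*s + 180) + t*(80*s^2 - 614*s - 126)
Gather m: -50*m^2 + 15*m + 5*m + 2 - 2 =-50*m^2 + 20*m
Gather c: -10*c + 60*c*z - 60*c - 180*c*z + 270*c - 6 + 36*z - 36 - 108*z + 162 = c*(200 - 120*z) - 72*z + 120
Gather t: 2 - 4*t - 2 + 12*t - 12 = 8*t - 12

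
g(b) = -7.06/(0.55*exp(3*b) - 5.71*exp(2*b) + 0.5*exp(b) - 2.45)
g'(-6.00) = 0.00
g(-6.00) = 2.88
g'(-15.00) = 0.00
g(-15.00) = 2.88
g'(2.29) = 5.56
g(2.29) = 0.29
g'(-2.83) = -0.01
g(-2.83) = 2.89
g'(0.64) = -0.61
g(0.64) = 0.39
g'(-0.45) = -1.48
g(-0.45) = 1.64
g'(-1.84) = -0.23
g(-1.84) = 2.81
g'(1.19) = -0.24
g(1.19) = 0.16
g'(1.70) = -0.07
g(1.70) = 0.09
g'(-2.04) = -0.14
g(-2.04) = 2.85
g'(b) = -7.06*(-1.65*exp(3*b) + 11.42*exp(2*b) - 0.5*exp(b))/(0.55*exp(3*b) - 5.71*exp(2*b) + 0.5*exp(b) - 2.45)^2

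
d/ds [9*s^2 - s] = 18*s - 1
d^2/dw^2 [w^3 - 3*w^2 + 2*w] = 6*w - 6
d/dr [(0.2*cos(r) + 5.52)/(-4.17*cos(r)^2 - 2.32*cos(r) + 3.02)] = (0.833999999999999*sin(r)^2 - 46.0368*cos(r) - 14.2444)*sin(r)/(4.17*cos(r)^2 + 2.32*cos(r) - 3.02)^2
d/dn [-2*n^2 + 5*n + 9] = 5 - 4*n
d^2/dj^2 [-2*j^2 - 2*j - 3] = -4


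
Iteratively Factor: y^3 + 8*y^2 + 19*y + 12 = (y + 1)*(y^2 + 7*y + 12) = (y + 1)*(y + 4)*(y + 3)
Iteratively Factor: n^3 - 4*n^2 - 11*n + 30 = (n + 3)*(n^2 - 7*n + 10) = (n - 5)*(n + 3)*(n - 2)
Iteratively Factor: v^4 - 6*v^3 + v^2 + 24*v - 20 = (v - 2)*(v^3 - 4*v^2 - 7*v + 10) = (v - 2)*(v + 2)*(v^2 - 6*v + 5) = (v - 5)*(v - 2)*(v + 2)*(v - 1)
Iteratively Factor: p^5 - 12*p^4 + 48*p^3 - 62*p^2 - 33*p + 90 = (p - 2)*(p^4 - 10*p^3 + 28*p^2 - 6*p - 45) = (p - 3)*(p - 2)*(p^3 - 7*p^2 + 7*p + 15) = (p - 3)*(p - 2)*(p + 1)*(p^2 - 8*p + 15) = (p - 5)*(p - 3)*(p - 2)*(p + 1)*(p - 3)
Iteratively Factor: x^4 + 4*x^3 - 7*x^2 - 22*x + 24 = (x + 3)*(x^3 + x^2 - 10*x + 8) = (x - 2)*(x + 3)*(x^2 + 3*x - 4) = (x - 2)*(x - 1)*(x + 3)*(x + 4)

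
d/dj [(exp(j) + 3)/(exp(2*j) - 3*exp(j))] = (-exp(2*j) - 6*exp(j) + 9)*exp(-j)/(exp(2*j) - 6*exp(j) + 9)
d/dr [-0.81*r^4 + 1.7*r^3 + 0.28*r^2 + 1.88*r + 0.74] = -3.24*r^3 + 5.1*r^2 + 0.56*r + 1.88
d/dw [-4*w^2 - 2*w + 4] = -8*w - 2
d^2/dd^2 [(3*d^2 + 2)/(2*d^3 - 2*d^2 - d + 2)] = 4*(6*d^6 + 33*d^4 - 77*d^3 + 24*d^2 - 6*d + 11)/(8*d^9 - 24*d^8 + 12*d^7 + 40*d^6 - 54*d^5 - 6*d^4 + 47*d^3 - 18*d^2 - 12*d + 8)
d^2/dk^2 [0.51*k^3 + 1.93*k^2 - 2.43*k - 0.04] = 3.06*k + 3.86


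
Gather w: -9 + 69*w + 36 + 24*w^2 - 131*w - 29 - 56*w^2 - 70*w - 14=-32*w^2 - 132*w - 16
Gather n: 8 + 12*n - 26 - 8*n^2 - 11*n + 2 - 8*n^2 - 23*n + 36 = -16*n^2 - 22*n + 20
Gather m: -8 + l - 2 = l - 10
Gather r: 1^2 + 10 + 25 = 36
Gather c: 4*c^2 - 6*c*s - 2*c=4*c^2 + c*(-6*s - 2)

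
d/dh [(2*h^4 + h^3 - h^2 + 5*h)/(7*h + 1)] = (42*h^4 + 22*h^3 - 4*h^2 - 2*h + 5)/(49*h^2 + 14*h + 1)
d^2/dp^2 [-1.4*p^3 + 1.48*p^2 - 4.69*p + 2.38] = 2.96 - 8.4*p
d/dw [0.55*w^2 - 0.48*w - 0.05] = 1.1*w - 0.48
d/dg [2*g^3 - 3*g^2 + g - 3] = 6*g^2 - 6*g + 1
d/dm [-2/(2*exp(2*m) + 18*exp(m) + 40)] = (2*exp(m) + 9)*exp(m)/(exp(2*m) + 9*exp(m) + 20)^2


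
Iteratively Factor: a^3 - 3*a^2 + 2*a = (a)*(a^2 - 3*a + 2) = a*(a - 2)*(a - 1)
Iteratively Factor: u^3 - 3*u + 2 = (u - 1)*(u^2 + u - 2) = (u - 1)^2*(u + 2)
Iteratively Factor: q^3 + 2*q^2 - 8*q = (q - 2)*(q^2 + 4*q) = q*(q - 2)*(q + 4)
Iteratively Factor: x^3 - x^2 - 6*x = (x - 3)*(x^2 + 2*x) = x*(x - 3)*(x + 2)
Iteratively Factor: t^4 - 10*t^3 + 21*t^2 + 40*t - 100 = (t - 2)*(t^3 - 8*t^2 + 5*t + 50) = (t - 5)*(t - 2)*(t^2 - 3*t - 10) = (t - 5)*(t - 2)*(t + 2)*(t - 5)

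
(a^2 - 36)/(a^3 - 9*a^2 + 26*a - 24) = (a^2 - 36)/(a^3 - 9*a^2 + 26*a - 24)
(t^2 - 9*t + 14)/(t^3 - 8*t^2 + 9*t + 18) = (t^2 - 9*t + 14)/(t^3 - 8*t^2 + 9*t + 18)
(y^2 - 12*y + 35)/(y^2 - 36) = (y^2 - 12*y + 35)/(y^2 - 36)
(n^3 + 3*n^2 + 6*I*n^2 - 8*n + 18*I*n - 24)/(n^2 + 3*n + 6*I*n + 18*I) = (n^2 + 6*I*n - 8)/(n + 6*I)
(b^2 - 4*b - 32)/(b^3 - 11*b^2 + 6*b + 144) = (b + 4)/(b^2 - 3*b - 18)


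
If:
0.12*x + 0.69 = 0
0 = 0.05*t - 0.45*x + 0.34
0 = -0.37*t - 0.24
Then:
No Solution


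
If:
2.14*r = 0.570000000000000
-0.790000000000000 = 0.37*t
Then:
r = 0.27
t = -2.14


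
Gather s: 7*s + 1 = 7*s + 1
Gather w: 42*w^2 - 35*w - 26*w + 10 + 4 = 42*w^2 - 61*w + 14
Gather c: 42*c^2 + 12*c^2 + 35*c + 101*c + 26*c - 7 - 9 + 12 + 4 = 54*c^2 + 162*c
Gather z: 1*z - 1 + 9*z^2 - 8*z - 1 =9*z^2 - 7*z - 2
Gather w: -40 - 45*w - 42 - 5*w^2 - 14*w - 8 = -5*w^2 - 59*w - 90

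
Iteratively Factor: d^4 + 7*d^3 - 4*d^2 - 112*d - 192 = (d - 4)*(d^3 + 11*d^2 + 40*d + 48) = (d - 4)*(d + 4)*(d^2 + 7*d + 12) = (d - 4)*(d + 4)^2*(d + 3)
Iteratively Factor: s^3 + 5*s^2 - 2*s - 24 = (s - 2)*(s^2 + 7*s + 12) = (s - 2)*(s + 4)*(s + 3)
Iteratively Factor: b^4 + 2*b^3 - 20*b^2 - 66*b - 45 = (b + 1)*(b^3 + b^2 - 21*b - 45) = (b + 1)*(b + 3)*(b^2 - 2*b - 15) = (b - 5)*(b + 1)*(b + 3)*(b + 3)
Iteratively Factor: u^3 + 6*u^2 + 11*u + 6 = (u + 3)*(u^2 + 3*u + 2) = (u + 1)*(u + 3)*(u + 2)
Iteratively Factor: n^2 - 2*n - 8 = (n - 4)*(n + 2)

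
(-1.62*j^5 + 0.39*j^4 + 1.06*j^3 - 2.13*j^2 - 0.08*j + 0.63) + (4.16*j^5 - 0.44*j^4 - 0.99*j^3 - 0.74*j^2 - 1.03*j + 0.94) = 2.54*j^5 - 0.05*j^4 + 0.0700000000000001*j^3 - 2.87*j^2 - 1.11*j + 1.57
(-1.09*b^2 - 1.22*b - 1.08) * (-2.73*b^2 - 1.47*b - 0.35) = 2.9757*b^4 + 4.9329*b^3 + 5.1233*b^2 + 2.0146*b + 0.378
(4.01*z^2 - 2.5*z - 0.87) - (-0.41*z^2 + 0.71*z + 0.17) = 4.42*z^2 - 3.21*z - 1.04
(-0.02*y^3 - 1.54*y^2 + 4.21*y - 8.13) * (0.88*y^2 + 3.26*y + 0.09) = -0.0176*y^5 - 1.4204*y^4 - 1.3174*y^3 + 6.4316*y^2 - 26.1249*y - 0.7317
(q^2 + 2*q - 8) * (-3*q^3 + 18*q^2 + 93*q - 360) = -3*q^5 + 12*q^4 + 153*q^3 - 318*q^2 - 1464*q + 2880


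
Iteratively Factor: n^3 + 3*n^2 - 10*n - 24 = (n - 3)*(n^2 + 6*n + 8) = (n - 3)*(n + 2)*(n + 4)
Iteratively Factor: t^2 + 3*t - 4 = (t + 4)*(t - 1)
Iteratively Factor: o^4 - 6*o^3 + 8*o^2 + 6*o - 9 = (o - 3)*(o^3 - 3*o^2 - o + 3) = (o - 3)*(o + 1)*(o^2 - 4*o + 3) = (o - 3)*(o - 1)*(o + 1)*(o - 3)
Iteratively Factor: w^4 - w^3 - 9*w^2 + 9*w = (w)*(w^3 - w^2 - 9*w + 9) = w*(w - 3)*(w^2 + 2*w - 3) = w*(w - 3)*(w + 3)*(w - 1)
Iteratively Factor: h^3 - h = (h - 1)*(h^2 + h) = (h - 1)*(h + 1)*(h)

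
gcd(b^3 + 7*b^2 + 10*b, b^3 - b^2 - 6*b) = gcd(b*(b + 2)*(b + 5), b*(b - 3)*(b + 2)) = b^2 + 2*b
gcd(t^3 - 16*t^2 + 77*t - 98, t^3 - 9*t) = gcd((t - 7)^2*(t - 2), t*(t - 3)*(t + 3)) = 1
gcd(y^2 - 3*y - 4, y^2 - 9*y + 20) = y - 4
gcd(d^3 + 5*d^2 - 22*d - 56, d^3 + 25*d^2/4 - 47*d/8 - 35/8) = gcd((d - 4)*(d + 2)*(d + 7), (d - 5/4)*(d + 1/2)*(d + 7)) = d + 7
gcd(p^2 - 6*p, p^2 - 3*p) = p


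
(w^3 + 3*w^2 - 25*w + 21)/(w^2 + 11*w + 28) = (w^2 - 4*w + 3)/(w + 4)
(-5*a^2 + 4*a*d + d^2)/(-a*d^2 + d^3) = (5*a + d)/d^2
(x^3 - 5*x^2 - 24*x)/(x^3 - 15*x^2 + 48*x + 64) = x*(x + 3)/(x^2 - 7*x - 8)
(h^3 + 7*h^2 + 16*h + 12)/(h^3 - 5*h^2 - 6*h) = (h^3 + 7*h^2 + 16*h + 12)/(h*(h^2 - 5*h - 6))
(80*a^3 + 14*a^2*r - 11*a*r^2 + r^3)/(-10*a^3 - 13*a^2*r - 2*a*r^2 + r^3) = (-8*a + r)/(a + r)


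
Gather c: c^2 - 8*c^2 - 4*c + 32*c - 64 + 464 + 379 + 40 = -7*c^2 + 28*c + 819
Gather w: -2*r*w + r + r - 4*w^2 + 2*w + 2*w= 2*r - 4*w^2 + w*(4 - 2*r)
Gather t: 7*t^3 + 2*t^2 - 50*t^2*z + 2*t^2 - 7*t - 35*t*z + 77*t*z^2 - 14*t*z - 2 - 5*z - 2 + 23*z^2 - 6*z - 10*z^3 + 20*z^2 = 7*t^3 + t^2*(4 - 50*z) + t*(77*z^2 - 49*z - 7) - 10*z^3 + 43*z^2 - 11*z - 4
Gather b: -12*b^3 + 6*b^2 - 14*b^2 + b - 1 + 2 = -12*b^3 - 8*b^2 + b + 1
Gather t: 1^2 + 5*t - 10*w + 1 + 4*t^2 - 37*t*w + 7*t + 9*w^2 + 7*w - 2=4*t^2 + t*(12 - 37*w) + 9*w^2 - 3*w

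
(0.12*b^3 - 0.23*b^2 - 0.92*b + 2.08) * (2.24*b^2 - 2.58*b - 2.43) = 0.2688*b^5 - 0.8248*b^4 - 1.759*b^3 + 7.5917*b^2 - 3.1308*b - 5.0544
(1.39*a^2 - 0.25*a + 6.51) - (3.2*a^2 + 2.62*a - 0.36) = -1.81*a^2 - 2.87*a + 6.87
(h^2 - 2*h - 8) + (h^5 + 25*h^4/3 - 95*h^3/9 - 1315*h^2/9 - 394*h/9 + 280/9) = h^5 + 25*h^4/3 - 95*h^3/9 - 1306*h^2/9 - 412*h/9 + 208/9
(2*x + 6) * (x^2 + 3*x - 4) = 2*x^3 + 12*x^2 + 10*x - 24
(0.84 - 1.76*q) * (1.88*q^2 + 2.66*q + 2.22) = -3.3088*q^3 - 3.1024*q^2 - 1.6728*q + 1.8648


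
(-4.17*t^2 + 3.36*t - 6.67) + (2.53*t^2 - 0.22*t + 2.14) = -1.64*t^2 + 3.14*t - 4.53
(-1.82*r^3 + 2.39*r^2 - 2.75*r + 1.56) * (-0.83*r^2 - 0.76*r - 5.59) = 1.5106*r^5 - 0.6005*r^4 + 10.6399*r^3 - 12.5649*r^2 + 14.1869*r - 8.7204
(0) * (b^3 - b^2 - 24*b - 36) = 0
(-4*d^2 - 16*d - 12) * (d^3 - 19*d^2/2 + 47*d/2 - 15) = -4*d^5 + 22*d^4 + 46*d^3 - 202*d^2 - 42*d + 180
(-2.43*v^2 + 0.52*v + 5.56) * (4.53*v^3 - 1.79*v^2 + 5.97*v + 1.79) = -11.0079*v^5 + 6.7053*v^4 + 9.7489*v^3 - 11.1977*v^2 + 34.124*v + 9.9524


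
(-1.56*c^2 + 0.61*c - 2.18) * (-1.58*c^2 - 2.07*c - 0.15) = 2.4648*c^4 + 2.2654*c^3 + 2.4157*c^2 + 4.4211*c + 0.327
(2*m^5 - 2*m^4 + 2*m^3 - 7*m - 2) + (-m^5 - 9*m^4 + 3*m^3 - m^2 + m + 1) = m^5 - 11*m^4 + 5*m^3 - m^2 - 6*m - 1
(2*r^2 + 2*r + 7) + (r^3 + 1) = r^3 + 2*r^2 + 2*r + 8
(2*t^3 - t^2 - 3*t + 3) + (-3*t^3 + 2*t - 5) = -t^3 - t^2 - t - 2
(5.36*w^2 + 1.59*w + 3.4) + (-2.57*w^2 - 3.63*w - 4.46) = 2.79*w^2 - 2.04*w - 1.06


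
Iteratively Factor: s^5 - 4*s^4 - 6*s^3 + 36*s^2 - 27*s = (s - 3)*(s^4 - s^3 - 9*s^2 + 9*s) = (s - 3)*(s + 3)*(s^3 - 4*s^2 + 3*s) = s*(s - 3)*(s + 3)*(s^2 - 4*s + 3) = s*(s - 3)*(s - 1)*(s + 3)*(s - 3)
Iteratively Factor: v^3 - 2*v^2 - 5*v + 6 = (v - 1)*(v^2 - v - 6) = (v - 1)*(v + 2)*(v - 3)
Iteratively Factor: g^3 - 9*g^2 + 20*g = (g)*(g^2 - 9*g + 20) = g*(g - 4)*(g - 5)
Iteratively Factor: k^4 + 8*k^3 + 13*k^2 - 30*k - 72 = (k + 3)*(k^3 + 5*k^2 - 2*k - 24) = (k - 2)*(k + 3)*(k^2 + 7*k + 12) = (k - 2)*(k + 3)*(k + 4)*(k + 3)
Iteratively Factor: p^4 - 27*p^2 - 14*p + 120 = (p + 4)*(p^3 - 4*p^2 - 11*p + 30) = (p + 3)*(p + 4)*(p^2 - 7*p + 10) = (p - 5)*(p + 3)*(p + 4)*(p - 2)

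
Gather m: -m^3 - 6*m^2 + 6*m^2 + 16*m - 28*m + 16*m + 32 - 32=-m^3 + 4*m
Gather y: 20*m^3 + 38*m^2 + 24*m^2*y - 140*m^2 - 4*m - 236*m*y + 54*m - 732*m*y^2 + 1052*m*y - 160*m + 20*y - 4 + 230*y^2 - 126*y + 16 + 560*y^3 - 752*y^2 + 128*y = 20*m^3 - 102*m^2 - 110*m + 560*y^3 + y^2*(-732*m - 522) + y*(24*m^2 + 816*m + 22) + 12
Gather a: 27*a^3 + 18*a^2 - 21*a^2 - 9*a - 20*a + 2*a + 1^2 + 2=27*a^3 - 3*a^2 - 27*a + 3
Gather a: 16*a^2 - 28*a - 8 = 16*a^2 - 28*a - 8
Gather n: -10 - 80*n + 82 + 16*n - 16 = 56 - 64*n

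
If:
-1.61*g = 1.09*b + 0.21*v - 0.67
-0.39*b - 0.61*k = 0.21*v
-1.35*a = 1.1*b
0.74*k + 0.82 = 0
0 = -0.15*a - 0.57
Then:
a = -3.80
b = 4.66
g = -2.03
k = -1.11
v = -5.44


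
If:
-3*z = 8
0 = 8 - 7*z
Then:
No Solution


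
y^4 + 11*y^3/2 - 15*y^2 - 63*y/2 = y*(y - 3)*(y + 3/2)*(y + 7)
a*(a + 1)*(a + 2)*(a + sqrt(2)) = a^4 + sqrt(2)*a^3 + 3*a^3 + 2*a^2 + 3*sqrt(2)*a^2 + 2*sqrt(2)*a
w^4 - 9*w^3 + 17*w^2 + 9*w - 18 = (w - 6)*(w - 3)*(w - 1)*(w + 1)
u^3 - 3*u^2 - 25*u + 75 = (u - 5)*(u - 3)*(u + 5)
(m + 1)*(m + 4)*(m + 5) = m^3 + 10*m^2 + 29*m + 20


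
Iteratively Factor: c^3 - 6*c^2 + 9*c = (c)*(c^2 - 6*c + 9) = c*(c - 3)*(c - 3)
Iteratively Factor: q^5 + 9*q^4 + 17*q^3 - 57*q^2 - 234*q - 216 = (q + 3)*(q^4 + 6*q^3 - q^2 - 54*q - 72) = (q + 3)^2*(q^3 + 3*q^2 - 10*q - 24) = (q + 3)^2*(q + 4)*(q^2 - q - 6) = (q + 2)*(q + 3)^2*(q + 4)*(q - 3)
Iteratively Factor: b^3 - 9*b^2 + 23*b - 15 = (b - 5)*(b^2 - 4*b + 3) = (b - 5)*(b - 1)*(b - 3)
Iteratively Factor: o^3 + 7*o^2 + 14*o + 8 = (o + 1)*(o^2 + 6*o + 8) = (o + 1)*(o + 4)*(o + 2)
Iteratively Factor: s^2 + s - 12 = (s - 3)*(s + 4)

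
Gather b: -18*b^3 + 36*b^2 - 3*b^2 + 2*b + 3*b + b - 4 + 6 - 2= -18*b^3 + 33*b^2 + 6*b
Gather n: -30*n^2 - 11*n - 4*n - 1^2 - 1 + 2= -30*n^2 - 15*n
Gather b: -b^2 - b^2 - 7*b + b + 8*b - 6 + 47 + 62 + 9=-2*b^2 + 2*b + 112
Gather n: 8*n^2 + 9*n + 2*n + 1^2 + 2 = 8*n^2 + 11*n + 3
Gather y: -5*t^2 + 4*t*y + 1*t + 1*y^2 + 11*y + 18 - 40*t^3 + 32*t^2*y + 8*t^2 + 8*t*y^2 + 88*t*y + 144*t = -40*t^3 + 3*t^2 + 145*t + y^2*(8*t + 1) + y*(32*t^2 + 92*t + 11) + 18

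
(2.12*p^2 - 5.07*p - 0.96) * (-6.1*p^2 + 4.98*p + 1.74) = -12.932*p^4 + 41.4846*p^3 - 15.7038*p^2 - 13.6026*p - 1.6704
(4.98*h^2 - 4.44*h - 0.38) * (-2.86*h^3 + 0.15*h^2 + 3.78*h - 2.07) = -14.2428*h^5 + 13.4454*h^4 + 19.2452*h^3 - 27.1488*h^2 + 7.7544*h + 0.7866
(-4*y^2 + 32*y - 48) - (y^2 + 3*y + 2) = -5*y^2 + 29*y - 50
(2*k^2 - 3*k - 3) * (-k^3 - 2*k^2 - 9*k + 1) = -2*k^5 - k^4 - 9*k^3 + 35*k^2 + 24*k - 3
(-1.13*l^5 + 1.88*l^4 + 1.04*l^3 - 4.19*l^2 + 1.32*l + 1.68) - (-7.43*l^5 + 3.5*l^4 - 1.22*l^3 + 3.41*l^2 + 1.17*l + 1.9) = 6.3*l^5 - 1.62*l^4 + 2.26*l^3 - 7.6*l^2 + 0.15*l - 0.22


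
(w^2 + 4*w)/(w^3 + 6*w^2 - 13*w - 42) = w*(w + 4)/(w^3 + 6*w^2 - 13*w - 42)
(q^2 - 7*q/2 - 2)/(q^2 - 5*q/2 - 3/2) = (q - 4)/(q - 3)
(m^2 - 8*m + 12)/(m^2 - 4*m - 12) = (m - 2)/(m + 2)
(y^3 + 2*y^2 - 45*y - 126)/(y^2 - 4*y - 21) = y + 6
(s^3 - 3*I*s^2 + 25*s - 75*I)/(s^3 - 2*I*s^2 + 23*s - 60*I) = (s - 5*I)/(s - 4*I)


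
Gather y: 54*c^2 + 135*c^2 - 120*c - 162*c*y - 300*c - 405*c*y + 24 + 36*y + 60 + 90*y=189*c^2 - 420*c + y*(126 - 567*c) + 84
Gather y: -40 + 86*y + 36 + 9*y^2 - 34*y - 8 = 9*y^2 + 52*y - 12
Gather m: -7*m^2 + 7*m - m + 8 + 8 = -7*m^2 + 6*m + 16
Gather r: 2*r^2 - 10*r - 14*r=2*r^2 - 24*r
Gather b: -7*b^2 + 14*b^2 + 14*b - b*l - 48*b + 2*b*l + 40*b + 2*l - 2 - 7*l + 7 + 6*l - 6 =7*b^2 + b*(l + 6) + l - 1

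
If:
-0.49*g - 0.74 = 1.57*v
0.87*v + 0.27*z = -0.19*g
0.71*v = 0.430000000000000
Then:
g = -3.45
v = 0.61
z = 0.48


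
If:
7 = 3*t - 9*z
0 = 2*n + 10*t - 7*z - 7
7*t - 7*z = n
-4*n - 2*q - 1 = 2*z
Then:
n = 49/17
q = -541/102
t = -28/51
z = -49/51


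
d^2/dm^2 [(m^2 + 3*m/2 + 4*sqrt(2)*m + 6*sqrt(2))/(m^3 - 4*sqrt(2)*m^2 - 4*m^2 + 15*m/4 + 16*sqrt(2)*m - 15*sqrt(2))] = 16*(8*m^6 + 36*m^5 + 96*sqrt(2)*m^5 - 1002*m^4 - 624*sqrt(2)*m^4 - 373*m^3 + 1544*sqrt(2)*m^3 + 7092*sqrt(2)*m^2 + 16704*m^2 - 34272*sqrt(2)*m - 34272*m + 18720 + 35526*sqrt(2))/(64*m^9 - 768*sqrt(2)*m^8 - 768*m^8 + 9936*m^7 + 9216*sqrt(2)*m^7 - 83584*m^6 - 53696*sqrt(2)*m^6 + 216576*sqrt(2)*m^5 + 378252*m^5 - 956976*m^4 - 656016*sqrt(2)*m^4 + 1368495*m^3 + 1391168*sqrt(2)*m^3 - 1860660*sqrt(2)*m^2 - 1036800*m^2 + 324000*m + 1382400*sqrt(2)*m - 432000*sqrt(2))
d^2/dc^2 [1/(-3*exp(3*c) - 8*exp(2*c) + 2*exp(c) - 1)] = (-2*(9*exp(2*c) + 16*exp(c) - 2)^2*exp(c) + (27*exp(2*c) + 32*exp(c) - 2)*(3*exp(3*c) + 8*exp(2*c) - 2*exp(c) + 1))*exp(c)/(3*exp(3*c) + 8*exp(2*c) - 2*exp(c) + 1)^3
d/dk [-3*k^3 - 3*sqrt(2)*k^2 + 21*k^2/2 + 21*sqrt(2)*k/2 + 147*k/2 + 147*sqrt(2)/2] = -9*k^2 - 6*sqrt(2)*k + 21*k + 21*sqrt(2)/2 + 147/2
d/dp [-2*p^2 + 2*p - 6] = 2 - 4*p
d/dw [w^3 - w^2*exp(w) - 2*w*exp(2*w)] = -w^2*exp(w) + 3*w^2 - 4*w*exp(2*w) - 2*w*exp(w) - 2*exp(2*w)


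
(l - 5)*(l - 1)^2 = l^3 - 7*l^2 + 11*l - 5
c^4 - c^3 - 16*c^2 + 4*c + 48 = (c - 4)*(c - 2)*(c + 2)*(c + 3)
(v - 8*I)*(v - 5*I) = v^2 - 13*I*v - 40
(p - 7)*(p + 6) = p^2 - p - 42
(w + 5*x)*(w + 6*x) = w^2 + 11*w*x + 30*x^2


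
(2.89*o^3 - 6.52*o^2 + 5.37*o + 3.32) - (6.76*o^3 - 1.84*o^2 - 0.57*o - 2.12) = -3.87*o^3 - 4.68*o^2 + 5.94*o + 5.44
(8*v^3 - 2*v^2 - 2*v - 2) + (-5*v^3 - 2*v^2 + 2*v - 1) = 3*v^3 - 4*v^2 - 3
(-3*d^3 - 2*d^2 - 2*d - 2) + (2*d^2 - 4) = -3*d^3 - 2*d - 6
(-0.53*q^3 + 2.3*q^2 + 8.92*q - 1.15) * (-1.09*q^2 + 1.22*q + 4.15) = 0.5777*q^5 - 3.1536*q^4 - 9.1163*q^3 + 21.6809*q^2 + 35.615*q - 4.7725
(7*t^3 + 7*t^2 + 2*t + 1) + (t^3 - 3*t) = 8*t^3 + 7*t^2 - t + 1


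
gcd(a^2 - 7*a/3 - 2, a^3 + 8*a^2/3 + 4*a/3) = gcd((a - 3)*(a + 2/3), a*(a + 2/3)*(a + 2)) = a + 2/3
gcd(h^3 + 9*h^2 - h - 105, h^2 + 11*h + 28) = h + 7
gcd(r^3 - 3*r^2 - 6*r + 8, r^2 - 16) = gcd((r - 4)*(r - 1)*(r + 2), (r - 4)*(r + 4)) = r - 4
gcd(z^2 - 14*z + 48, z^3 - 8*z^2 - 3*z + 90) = z - 6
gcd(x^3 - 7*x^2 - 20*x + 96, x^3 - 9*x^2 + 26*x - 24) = x - 3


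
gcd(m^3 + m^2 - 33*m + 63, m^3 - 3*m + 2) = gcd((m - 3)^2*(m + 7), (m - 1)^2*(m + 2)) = 1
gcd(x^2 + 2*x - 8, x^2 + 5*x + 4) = x + 4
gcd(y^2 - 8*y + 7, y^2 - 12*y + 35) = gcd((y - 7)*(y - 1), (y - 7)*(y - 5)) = y - 7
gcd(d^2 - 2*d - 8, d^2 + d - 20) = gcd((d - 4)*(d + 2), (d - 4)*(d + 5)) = d - 4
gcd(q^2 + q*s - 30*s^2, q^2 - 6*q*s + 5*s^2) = q - 5*s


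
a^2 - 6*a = a*(a - 6)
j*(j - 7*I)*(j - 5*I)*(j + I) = j^4 - 11*I*j^3 - 23*j^2 - 35*I*j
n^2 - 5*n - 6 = (n - 6)*(n + 1)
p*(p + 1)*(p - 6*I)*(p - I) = p^4 + p^3 - 7*I*p^3 - 6*p^2 - 7*I*p^2 - 6*p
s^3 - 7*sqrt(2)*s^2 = s^2*(s - 7*sqrt(2))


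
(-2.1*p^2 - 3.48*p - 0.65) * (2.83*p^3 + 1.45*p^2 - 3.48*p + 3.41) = -5.943*p^5 - 12.8934*p^4 + 0.422499999999999*p^3 + 4.0069*p^2 - 9.6048*p - 2.2165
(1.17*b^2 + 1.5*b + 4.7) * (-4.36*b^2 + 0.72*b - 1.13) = -5.1012*b^4 - 5.6976*b^3 - 20.7341*b^2 + 1.689*b - 5.311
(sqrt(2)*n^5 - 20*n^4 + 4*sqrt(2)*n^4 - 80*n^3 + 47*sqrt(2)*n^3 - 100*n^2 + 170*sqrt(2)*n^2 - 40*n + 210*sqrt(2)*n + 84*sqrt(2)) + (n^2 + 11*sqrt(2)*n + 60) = sqrt(2)*n^5 - 20*n^4 + 4*sqrt(2)*n^4 - 80*n^3 + 47*sqrt(2)*n^3 - 99*n^2 + 170*sqrt(2)*n^2 - 40*n + 221*sqrt(2)*n + 60 + 84*sqrt(2)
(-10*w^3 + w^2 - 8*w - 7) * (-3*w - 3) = 30*w^4 + 27*w^3 + 21*w^2 + 45*w + 21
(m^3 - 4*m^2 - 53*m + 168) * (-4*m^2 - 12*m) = -4*m^5 + 4*m^4 + 260*m^3 - 36*m^2 - 2016*m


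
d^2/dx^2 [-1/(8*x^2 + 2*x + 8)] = (16*x^2 + 4*x - (8*x + 1)^2 + 16)/(4*x^2 + x + 4)^3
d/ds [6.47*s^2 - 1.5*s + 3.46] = 12.94*s - 1.5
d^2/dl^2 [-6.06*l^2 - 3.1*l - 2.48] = -12.1200000000000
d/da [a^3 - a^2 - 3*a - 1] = 3*a^2 - 2*a - 3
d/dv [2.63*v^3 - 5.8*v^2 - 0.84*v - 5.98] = 7.89*v^2 - 11.6*v - 0.84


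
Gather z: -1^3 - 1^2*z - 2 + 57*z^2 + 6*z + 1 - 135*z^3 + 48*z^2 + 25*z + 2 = -135*z^3 + 105*z^2 + 30*z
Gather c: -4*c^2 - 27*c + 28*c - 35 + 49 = -4*c^2 + c + 14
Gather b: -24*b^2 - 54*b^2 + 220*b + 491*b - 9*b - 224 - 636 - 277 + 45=-78*b^2 + 702*b - 1092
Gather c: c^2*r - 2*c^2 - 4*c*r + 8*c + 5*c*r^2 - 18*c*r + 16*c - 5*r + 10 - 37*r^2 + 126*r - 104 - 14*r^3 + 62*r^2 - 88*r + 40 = c^2*(r - 2) + c*(5*r^2 - 22*r + 24) - 14*r^3 + 25*r^2 + 33*r - 54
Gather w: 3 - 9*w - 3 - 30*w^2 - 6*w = -30*w^2 - 15*w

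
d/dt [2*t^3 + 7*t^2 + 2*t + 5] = 6*t^2 + 14*t + 2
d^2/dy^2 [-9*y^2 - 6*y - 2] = -18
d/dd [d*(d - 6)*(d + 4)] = 3*d^2 - 4*d - 24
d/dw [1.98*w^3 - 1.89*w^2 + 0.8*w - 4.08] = 5.94*w^2 - 3.78*w + 0.8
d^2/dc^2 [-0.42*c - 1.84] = 0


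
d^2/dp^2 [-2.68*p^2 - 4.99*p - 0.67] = -5.36000000000000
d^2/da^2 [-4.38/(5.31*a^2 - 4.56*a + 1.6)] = (246.997836*a^2 - 212.111136*a - 4.38*(10.62*a - 4.56)*(21.24*a - 9.12) + 74.42496)/(5.31*a^2 - 4.56*a + 1.6)^3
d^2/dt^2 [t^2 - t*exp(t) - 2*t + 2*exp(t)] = -t*exp(t) + 2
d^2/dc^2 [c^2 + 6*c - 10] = 2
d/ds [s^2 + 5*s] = 2*s + 5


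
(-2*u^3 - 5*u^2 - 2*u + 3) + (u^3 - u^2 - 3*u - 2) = -u^3 - 6*u^2 - 5*u + 1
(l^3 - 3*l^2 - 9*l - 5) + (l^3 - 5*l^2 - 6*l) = 2*l^3 - 8*l^2 - 15*l - 5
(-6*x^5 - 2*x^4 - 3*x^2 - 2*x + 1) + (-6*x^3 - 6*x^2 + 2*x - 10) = -6*x^5 - 2*x^4 - 6*x^3 - 9*x^2 - 9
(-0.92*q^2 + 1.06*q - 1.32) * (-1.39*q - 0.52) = 1.2788*q^3 - 0.995*q^2 + 1.2836*q + 0.6864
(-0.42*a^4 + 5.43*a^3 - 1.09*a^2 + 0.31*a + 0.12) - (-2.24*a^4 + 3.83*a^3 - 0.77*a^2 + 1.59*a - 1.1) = 1.82*a^4 + 1.6*a^3 - 0.32*a^2 - 1.28*a + 1.22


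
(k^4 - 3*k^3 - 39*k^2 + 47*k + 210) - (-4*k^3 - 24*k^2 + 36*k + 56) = k^4 + k^3 - 15*k^2 + 11*k + 154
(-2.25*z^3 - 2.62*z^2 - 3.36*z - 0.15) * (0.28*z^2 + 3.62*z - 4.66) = -0.63*z^5 - 8.8786*z^4 + 0.0597999999999992*z^3 + 0.00400000000000134*z^2 + 15.1146*z + 0.699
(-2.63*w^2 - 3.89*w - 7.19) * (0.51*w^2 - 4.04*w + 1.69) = -1.3413*w^4 + 8.6413*w^3 + 7.604*w^2 + 22.4735*w - 12.1511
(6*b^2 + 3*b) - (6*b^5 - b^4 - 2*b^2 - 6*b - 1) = -6*b^5 + b^4 + 8*b^2 + 9*b + 1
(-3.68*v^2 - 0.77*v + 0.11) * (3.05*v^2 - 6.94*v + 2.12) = -11.224*v^4 + 23.1907*v^3 - 2.1223*v^2 - 2.3958*v + 0.2332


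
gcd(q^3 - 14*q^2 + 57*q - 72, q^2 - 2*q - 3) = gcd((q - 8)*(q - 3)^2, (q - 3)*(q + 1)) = q - 3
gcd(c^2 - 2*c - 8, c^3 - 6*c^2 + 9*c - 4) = c - 4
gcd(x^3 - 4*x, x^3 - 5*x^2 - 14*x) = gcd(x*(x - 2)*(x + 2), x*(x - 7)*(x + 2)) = x^2 + 2*x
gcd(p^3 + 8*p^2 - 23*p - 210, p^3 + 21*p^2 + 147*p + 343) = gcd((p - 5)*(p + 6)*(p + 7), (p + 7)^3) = p + 7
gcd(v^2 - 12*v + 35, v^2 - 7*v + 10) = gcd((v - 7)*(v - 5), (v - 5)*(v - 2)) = v - 5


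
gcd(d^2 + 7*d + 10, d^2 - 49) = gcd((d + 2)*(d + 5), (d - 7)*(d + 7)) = 1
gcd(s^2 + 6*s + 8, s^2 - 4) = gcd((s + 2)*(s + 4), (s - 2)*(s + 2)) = s + 2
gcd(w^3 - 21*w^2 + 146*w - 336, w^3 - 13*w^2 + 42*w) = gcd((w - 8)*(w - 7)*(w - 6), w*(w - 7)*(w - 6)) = w^2 - 13*w + 42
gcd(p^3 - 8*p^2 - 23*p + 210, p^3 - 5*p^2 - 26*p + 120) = p^2 - p - 30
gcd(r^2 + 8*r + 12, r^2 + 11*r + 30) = r + 6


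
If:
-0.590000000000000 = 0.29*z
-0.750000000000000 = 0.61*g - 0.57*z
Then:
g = -3.13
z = -2.03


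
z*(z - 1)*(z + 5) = z^3 + 4*z^2 - 5*z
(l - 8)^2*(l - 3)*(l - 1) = l^4 - 20*l^3 + 131*l^2 - 304*l + 192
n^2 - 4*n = n*(n - 4)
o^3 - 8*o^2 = o^2*(o - 8)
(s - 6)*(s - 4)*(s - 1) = s^3 - 11*s^2 + 34*s - 24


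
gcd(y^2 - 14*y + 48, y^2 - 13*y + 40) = y - 8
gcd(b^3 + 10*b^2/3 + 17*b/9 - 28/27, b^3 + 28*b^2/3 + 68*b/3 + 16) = b + 4/3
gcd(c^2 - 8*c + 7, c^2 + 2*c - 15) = 1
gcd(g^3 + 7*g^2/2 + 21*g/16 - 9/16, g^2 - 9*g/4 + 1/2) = g - 1/4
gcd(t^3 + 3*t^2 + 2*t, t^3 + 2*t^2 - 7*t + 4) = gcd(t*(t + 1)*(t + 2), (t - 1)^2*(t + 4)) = 1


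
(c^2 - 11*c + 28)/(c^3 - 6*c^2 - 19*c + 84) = (c - 4)/(c^2 + c - 12)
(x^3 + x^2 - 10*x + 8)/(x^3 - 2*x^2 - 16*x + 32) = (x - 1)/(x - 4)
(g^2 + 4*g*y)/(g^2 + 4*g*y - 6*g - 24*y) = g/(g - 6)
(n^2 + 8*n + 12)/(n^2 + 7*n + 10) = (n + 6)/(n + 5)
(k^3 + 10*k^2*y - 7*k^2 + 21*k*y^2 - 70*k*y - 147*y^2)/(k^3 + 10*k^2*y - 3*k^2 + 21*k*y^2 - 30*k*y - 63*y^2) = (k - 7)/(k - 3)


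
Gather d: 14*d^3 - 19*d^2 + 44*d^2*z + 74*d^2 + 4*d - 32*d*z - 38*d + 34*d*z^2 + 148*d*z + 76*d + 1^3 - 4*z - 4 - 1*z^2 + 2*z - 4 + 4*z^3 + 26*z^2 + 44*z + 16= 14*d^3 + d^2*(44*z + 55) + d*(34*z^2 + 116*z + 42) + 4*z^3 + 25*z^2 + 42*z + 9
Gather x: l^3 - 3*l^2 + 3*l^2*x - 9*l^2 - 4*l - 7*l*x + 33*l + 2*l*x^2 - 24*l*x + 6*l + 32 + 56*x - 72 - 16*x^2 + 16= l^3 - 12*l^2 + 35*l + x^2*(2*l - 16) + x*(3*l^2 - 31*l + 56) - 24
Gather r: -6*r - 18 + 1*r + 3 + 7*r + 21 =2*r + 6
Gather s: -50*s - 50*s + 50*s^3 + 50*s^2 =50*s^3 + 50*s^2 - 100*s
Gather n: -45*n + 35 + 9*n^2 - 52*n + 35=9*n^2 - 97*n + 70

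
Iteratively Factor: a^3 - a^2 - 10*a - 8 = (a + 1)*(a^2 - 2*a - 8) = (a - 4)*(a + 1)*(a + 2)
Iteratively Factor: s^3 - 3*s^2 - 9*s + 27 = (s - 3)*(s^2 - 9) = (s - 3)*(s + 3)*(s - 3)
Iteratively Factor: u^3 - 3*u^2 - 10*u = (u)*(u^2 - 3*u - 10) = u*(u - 5)*(u + 2)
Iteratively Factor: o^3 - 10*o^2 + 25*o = (o - 5)*(o^2 - 5*o) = o*(o - 5)*(o - 5)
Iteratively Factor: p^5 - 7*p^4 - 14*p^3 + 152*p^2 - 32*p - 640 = (p - 4)*(p^4 - 3*p^3 - 26*p^2 + 48*p + 160) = (p - 5)*(p - 4)*(p^3 + 2*p^2 - 16*p - 32) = (p - 5)*(p - 4)^2*(p^2 + 6*p + 8) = (p - 5)*(p - 4)^2*(p + 2)*(p + 4)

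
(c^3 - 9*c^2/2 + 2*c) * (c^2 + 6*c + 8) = c^5 + 3*c^4/2 - 17*c^3 - 24*c^2 + 16*c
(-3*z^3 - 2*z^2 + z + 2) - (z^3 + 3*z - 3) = -4*z^3 - 2*z^2 - 2*z + 5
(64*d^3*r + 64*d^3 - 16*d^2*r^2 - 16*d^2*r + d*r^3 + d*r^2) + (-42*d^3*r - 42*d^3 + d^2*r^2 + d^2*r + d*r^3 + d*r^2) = 22*d^3*r + 22*d^3 - 15*d^2*r^2 - 15*d^2*r + 2*d*r^3 + 2*d*r^2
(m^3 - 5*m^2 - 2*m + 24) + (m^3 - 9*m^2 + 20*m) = 2*m^3 - 14*m^2 + 18*m + 24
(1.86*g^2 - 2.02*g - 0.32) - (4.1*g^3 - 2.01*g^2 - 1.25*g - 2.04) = -4.1*g^3 + 3.87*g^2 - 0.77*g + 1.72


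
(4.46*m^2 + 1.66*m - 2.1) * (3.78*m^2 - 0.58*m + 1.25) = 16.8588*m^4 + 3.688*m^3 - 3.3258*m^2 + 3.293*m - 2.625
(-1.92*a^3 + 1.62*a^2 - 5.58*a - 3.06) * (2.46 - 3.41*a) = 6.5472*a^4 - 10.2474*a^3 + 23.013*a^2 - 3.2922*a - 7.5276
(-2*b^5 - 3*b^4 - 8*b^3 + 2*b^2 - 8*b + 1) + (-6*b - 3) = -2*b^5 - 3*b^4 - 8*b^3 + 2*b^2 - 14*b - 2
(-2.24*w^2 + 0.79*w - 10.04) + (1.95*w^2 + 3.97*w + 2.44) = -0.29*w^2 + 4.76*w - 7.6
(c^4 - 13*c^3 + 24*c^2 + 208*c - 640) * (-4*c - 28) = -4*c^5 + 24*c^4 + 268*c^3 - 1504*c^2 - 3264*c + 17920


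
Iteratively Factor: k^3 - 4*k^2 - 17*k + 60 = (k - 5)*(k^2 + k - 12) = (k - 5)*(k + 4)*(k - 3)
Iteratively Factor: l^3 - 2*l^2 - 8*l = (l + 2)*(l^2 - 4*l) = l*(l + 2)*(l - 4)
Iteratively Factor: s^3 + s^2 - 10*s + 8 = (s - 2)*(s^2 + 3*s - 4) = (s - 2)*(s + 4)*(s - 1)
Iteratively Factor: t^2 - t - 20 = (t - 5)*(t + 4)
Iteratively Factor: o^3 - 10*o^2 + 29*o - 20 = (o - 1)*(o^2 - 9*o + 20) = (o - 5)*(o - 1)*(o - 4)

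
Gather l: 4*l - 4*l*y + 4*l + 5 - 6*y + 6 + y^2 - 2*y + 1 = l*(8 - 4*y) + y^2 - 8*y + 12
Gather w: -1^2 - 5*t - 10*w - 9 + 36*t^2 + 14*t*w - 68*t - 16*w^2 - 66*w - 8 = 36*t^2 - 73*t - 16*w^2 + w*(14*t - 76) - 18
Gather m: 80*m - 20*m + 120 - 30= 60*m + 90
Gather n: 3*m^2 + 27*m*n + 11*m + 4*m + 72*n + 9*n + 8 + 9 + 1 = 3*m^2 + 15*m + n*(27*m + 81) + 18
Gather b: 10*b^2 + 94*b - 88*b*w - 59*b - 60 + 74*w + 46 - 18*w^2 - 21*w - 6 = 10*b^2 + b*(35 - 88*w) - 18*w^2 + 53*w - 20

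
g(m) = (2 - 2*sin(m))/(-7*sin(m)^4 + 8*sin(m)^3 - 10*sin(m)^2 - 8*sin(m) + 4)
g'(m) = (2 - 2*sin(m))*(28*sin(m)^3*cos(m) - 24*sin(m)^2*cos(m) + 20*sin(m)*cos(m) + 8*cos(m))/(-7*sin(m)^4 + 8*sin(m)^3 - 10*sin(m)^2 - 8*sin(m) + 4)^2 - 2*cos(m)/(-7*sin(m)^4 + 8*sin(m)^3 - 10*sin(m)^2 - 8*sin(m) + 4) = 2*(-21*sin(m)^4 + 44*sin(m)^3 - 34*sin(m)^2 + 20*sin(m) + 4)*cos(m)/(7*sin(m)^4 - 8*sin(m)^3 + 10*sin(m)^2 + 8*sin(m) - 4)^2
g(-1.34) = -0.35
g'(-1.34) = -0.38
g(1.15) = -0.02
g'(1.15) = 0.10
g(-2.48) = 1.41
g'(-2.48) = 10.35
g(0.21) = 0.81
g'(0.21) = 3.60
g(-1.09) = -0.57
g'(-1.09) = -1.75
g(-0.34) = 0.52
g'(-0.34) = -0.59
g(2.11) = -0.03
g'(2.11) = -0.16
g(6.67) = -8.12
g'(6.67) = 681.12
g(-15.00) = 2.17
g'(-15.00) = 25.74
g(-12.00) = -0.37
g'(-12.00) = 2.67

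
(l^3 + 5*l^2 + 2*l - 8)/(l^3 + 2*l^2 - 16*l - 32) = (l - 1)/(l - 4)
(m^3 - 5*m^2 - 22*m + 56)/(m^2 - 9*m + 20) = (m^3 - 5*m^2 - 22*m + 56)/(m^2 - 9*m + 20)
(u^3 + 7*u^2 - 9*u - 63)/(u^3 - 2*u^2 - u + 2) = (u^3 + 7*u^2 - 9*u - 63)/(u^3 - 2*u^2 - u + 2)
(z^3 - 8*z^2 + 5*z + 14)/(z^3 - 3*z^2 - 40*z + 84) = (z + 1)/(z + 6)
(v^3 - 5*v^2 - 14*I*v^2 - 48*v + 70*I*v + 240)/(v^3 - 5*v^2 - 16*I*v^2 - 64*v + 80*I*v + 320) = (v - 6*I)/(v - 8*I)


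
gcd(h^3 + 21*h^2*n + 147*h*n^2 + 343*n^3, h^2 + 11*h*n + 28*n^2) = h + 7*n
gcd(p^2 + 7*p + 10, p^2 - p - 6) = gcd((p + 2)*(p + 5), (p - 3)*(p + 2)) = p + 2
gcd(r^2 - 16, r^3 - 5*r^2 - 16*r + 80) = r^2 - 16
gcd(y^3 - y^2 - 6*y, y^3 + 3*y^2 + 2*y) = y^2 + 2*y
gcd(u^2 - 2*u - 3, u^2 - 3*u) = u - 3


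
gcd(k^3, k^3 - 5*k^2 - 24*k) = k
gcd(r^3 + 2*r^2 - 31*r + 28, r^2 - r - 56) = r + 7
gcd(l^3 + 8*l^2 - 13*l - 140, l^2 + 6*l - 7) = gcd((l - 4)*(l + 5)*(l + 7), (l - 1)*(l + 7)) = l + 7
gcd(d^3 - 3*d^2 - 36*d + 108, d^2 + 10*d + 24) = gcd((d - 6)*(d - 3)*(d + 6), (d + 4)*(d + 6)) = d + 6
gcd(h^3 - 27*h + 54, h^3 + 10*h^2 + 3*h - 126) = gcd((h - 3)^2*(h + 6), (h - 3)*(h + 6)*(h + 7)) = h^2 + 3*h - 18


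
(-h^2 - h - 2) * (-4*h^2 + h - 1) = 4*h^4 + 3*h^3 + 8*h^2 - h + 2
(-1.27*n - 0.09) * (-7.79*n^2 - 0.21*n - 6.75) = 9.8933*n^3 + 0.9678*n^2 + 8.5914*n + 0.6075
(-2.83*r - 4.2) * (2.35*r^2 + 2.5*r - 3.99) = -6.6505*r^3 - 16.945*r^2 + 0.791700000000001*r + 16.758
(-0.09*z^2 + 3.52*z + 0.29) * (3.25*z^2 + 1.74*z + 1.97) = -0.2925*z^4 + 11.2834*z^3 + 6.89*z^2 + 7.439*z + 0.5713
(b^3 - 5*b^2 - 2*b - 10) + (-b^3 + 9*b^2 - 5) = 4*b^2 - 2*b - 15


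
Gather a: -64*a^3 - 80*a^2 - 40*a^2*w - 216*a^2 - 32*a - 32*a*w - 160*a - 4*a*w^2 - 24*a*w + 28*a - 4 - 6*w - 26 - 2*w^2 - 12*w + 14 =-64*a^3 + a^2*(-40*w - 296) + a*(-4*w^2 - 56*w - 164) - 2*w^2 - 18*w - 16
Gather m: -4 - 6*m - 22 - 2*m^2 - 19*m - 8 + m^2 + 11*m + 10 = -m^2 - 14*m - 24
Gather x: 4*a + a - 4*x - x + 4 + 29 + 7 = 5*a - 5*x + 40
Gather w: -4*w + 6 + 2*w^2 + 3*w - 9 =2*w^2 - w - 3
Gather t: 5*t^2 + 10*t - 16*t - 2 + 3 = 5*t^2 - 6*t + 1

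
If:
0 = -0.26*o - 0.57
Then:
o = -2.19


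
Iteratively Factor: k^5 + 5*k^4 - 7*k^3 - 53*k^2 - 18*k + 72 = (k - 1)*(k^4 + 6*k^3 - k^2 - 54*k - 72) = (k - 1)*(k + 4)*(k^3 + 2*k^2 - 9*k - 18) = (k - 1)*(k + 2)*(k + 4)*(k^2 - 9) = (k - 3)*(k - 1)*(k + 2)*(k + 4)*(k + 3)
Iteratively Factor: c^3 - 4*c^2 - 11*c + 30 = (c - 2)*(c^2 - 2*c - 15) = (c - 2)*(c + 3)*(c - 5)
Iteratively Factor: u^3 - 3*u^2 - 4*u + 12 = (u - 3)*(u^2 - 4) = (u - 3)*(u + 2)*(u - 2)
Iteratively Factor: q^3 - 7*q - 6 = (q + 2)*(q^2 - 2*q - 3) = (q - 3)*(q + 2)*(q + 1)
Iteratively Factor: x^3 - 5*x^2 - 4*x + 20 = (x - 2)*(x^2 - 3*x - 10) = (x - 2)*(x + 2)*(x - 5)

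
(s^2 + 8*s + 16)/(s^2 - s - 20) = (s + 4)/(s - 5)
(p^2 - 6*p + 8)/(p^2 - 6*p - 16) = (-p^2 + 6*p - 8)/(-p^2 + 6*p + 16)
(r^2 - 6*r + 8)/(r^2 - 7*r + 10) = (r - 4)/(r - 5)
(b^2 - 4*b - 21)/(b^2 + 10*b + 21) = (b - 7)/(b + 7)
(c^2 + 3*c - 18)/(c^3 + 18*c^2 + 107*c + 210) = (c - 3)/(c^2 + 12*c + 35)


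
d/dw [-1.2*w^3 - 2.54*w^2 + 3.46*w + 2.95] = -3.6*w^2 - 5.08*w + 3.46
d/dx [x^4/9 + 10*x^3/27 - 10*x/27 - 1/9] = 4*x^3/9 + 10*x^2/9 - 10/27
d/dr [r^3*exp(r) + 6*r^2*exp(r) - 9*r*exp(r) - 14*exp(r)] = (r^3 + 9*r^2 + 3*r - 23)*exp(r)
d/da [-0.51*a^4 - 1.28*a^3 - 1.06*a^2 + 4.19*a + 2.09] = -2.04*a^3 - 3.84*a^2 - 2.12*a + 4.19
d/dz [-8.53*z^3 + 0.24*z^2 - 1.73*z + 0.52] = -25.59*z^2 + 0.48*z - 1.73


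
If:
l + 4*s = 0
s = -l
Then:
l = 0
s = 0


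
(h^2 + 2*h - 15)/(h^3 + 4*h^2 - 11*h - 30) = 1/(h + 2)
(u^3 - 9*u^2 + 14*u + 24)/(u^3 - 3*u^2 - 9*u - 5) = (u^2 - 10*u + 24)/(u^2 - 4*u - 5)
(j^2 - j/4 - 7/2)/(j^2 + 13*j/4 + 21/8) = 2*(j - 2)/(2*j + 3)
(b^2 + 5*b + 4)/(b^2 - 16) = (b + 1)/(b - 4)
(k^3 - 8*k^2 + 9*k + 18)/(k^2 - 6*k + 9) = (k^2 - 5*k - 6)/(k - 3)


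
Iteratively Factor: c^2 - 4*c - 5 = (c + 1)*(c - 5)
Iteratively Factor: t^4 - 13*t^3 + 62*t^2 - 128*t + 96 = (t - 2)*(t^3 - 11*t^2 + 40*t - 48) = (t - 4)*(t - 2)*(t^2 - 7*t + 12) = (t - 4)^2*(t - 2)*(t - 3)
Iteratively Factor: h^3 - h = (h - 1)*(h^2 + h) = h*(h - 1)*(h + 1)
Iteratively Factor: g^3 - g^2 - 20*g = (g)*(g^2 - g - 20) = g*(g - 5)*(g + 4)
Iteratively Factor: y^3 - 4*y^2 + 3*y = (y - 3)*(y^2 - y) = (y - 3)*(y - 1)*(y)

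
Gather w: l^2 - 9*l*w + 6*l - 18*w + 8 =l^2 + 6*l + w*(-9*l - 18) + 8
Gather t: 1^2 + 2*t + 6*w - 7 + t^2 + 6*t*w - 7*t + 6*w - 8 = t^2 + t*(6*w - 5) + 12*w - 14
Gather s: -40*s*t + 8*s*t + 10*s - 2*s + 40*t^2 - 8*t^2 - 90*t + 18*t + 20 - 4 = s*(8 - 32*t) + 32*t^2 - 72*t + 16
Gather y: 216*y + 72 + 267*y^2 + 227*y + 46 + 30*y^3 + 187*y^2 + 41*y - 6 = 30*y^3 + 454*y^2 + 484*y + 112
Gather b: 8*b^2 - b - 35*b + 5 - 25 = 8*b^2 - 36*b - 20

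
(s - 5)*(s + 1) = s^2 - 4*s - 5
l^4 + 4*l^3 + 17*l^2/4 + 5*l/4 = l*(l + 1/2)*(l + 1)*(l + 5/2)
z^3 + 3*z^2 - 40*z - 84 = (z - 6)*(z + 2)*(z + 7)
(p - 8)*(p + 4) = p^2 - 4*p - 32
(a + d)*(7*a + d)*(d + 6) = 7*a^2*d + 42*a^2 + 8*a*d^2 + 48*a*d + d^3 + 6*d^2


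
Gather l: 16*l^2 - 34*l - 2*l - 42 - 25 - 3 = 16*l^2 - 36*l - 70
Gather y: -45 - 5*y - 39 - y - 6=-6*y - 90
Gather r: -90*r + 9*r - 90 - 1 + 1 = -81*r - 90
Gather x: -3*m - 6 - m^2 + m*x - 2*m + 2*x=-m^2 - 5*m + x*(m + 2) - 6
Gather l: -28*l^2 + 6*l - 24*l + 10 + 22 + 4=-28*l^2 - 18*l + 36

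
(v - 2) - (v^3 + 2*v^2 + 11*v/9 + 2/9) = -v^3 - 2*v^2 - 2*v/9 - 20/9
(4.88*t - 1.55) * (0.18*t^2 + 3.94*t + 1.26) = 0.8784*t^3 + 18.9482*t^2 + 0.0417999999999994*t - 1.953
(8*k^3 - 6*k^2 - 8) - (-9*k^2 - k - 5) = 8*k^3 + 3*k^2 + k - 3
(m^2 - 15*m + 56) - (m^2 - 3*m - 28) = 84 - 12*m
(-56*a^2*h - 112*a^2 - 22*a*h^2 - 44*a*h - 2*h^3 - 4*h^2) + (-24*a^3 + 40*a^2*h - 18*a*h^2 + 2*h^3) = -24*a^3 - 16*a^2*h - 112*a^2 - 40*a*h^2 - 44*a*h - 4*h^2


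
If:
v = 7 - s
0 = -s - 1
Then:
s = -1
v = 8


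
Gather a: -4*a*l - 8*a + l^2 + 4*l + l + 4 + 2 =a*(-4*l - 8) + l^2 + 5*l + 6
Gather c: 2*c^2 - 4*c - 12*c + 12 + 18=2*c^2 - 16*c + 30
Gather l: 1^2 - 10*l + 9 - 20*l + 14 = 24 - 30*l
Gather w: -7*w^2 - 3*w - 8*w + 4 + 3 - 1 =-7*w^2 - 11*w + 6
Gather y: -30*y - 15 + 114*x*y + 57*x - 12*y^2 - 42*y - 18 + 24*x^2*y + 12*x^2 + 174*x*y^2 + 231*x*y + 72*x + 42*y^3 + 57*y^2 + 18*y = 12*x^2 + 129*x + 42*y^3 + y^2*(174*x + 45) + y*(24*x^2 + 345*x - 54) - 33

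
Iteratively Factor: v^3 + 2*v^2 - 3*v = (v - 1)*(v^2 + 3*v) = v*(v - 1)*(v + 3)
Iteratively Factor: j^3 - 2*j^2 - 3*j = (j + 1)*(j^2 - 3*j) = j*(j + 1)*(j - 3)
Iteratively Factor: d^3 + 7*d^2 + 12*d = (d + 3)*(d^2 + 4*d) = d*(d + 3)*(d + 4)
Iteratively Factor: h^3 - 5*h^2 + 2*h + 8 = (h - 4)*(h^2 - h - 2) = (h - 4)*(h - 2)*(h + 1)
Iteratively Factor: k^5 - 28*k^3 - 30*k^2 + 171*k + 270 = (k + 3)*(k^4 - 3*k^3 - 19*k^2 + 27*k + 90) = (k + 3)^2*(k^3 - 6*k^2 - k + 30) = (k - 5)*(k + 3)^2*(k^2 - k - 6) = (k - 5)*(k - 3)*(k + 3)^2*(k + 2)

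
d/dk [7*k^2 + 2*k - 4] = 14*k + 2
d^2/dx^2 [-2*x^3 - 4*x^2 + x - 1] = -12*x - 8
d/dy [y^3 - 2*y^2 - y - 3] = 3*y^2 - 4*y - 1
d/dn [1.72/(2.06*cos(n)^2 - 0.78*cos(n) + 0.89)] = (7.0864*cos(n) - 1.3416)*sin(n)/(2.06*cos(n)^2 - 0.78*cos(n) + 0.89)^2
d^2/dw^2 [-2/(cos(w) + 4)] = 2*(cos(w)^2 - 4*cos(w) - 2)/(cos(w) + 4)^3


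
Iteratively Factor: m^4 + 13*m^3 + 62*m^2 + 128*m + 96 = (m + 3)*(m^3 + 10*m^2 + 32*m + 32) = (m + 3)*(m + 4)*(m^2 + 6*m + 8) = (m + 2)*(m + 3)*(m + 4)*(m + 4)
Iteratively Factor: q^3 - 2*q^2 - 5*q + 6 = (q + 2)*(q^2 - 4*q + 3) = (q - 3)*(q + 2)*(q - 1)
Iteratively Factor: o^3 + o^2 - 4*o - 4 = (o + 1)*(o^2 - 4) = (o - 2)*(o + 1)*(o + 2)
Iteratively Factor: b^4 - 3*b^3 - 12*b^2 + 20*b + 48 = (b + 2)*(b^3 - 5*b^2 - 2*b + 24) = (b - 3)*(b + 2)*(b^2 - 2*b - 8) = (b - 4)*(b - 3)*(b + 2)*(b + 2)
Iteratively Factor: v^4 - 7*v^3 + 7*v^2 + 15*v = (v + 1)*(v^3 - 8*v^2 + 15*v) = (v - 3)*(v + 1)*(v^2 - 5*v) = (v - 5)*(v - 3)*(v + 1)*(v)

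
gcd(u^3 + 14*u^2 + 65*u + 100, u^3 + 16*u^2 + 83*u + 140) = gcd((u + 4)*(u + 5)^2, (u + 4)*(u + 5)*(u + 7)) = u^2 + 9*u + 20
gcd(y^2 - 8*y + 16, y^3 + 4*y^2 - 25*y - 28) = y - 4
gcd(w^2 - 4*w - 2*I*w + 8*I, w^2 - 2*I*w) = w - 2*I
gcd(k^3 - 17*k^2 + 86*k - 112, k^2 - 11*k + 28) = k - 7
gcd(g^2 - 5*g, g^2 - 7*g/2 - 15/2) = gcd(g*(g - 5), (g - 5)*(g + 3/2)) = g - 5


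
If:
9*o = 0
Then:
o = 0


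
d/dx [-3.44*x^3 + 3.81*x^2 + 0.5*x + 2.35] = -10.32*x^2 + 7.62*x + 0.5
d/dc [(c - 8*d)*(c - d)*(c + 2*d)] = 3*c^2 - 14*c*d - 10*d^2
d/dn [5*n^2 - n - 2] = 10*n - 1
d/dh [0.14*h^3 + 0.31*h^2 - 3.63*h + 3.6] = 0.42*h^2 + 0.62*h - 3.63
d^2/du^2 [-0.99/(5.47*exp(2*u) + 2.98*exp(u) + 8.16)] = (-0.99*(10.94*exp(u) + 2.98)*(21.88*exp(u) + 5.96)*exp(u) + (21.6612*exp(u) + 2.9502)*(5.47*exp(2*u) + 2.98*exp(u) + 8.16))*exp(u)/(5.47*exp(2*u) + 2.98*exp(u) + 8.16)^3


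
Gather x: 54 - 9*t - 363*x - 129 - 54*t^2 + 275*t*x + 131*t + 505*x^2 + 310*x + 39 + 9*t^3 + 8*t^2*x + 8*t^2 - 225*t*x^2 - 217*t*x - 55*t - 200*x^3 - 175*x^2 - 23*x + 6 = 9*t^3 - 46*t^2 + 67*t - 200*x^3 + x^2*(330 - 225*t) + x*(8*t^2 + 58*t - 76) - 30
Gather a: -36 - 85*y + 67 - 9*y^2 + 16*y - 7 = -9*y^2 - 69*y + 24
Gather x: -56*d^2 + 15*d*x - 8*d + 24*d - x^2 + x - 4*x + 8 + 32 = -56*d^2 + 16*d - x^2 + x*(15*d - 3) + 40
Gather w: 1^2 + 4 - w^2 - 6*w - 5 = -w^2 - 6*w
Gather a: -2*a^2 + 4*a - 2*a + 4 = -2*a^2 + 2*a + 4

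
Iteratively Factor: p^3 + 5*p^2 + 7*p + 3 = (p + 1)*(p^2 + 4*p + 3) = (p + 1)^2*(p + 3)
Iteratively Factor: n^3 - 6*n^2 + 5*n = (n - 1)*(n^2 - 5*n) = (n - 5)*(n - 1)*(n)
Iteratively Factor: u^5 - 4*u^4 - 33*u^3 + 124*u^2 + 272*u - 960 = (u - 3)*(u^4 - u^3 - 36*u^2 + 16*u + 320) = (u - 3)*(u + 4)*(u^3 - 5*u^2 - 16*u + 80) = (u - 4)*(u - 3)*(u + 4)*(u^2 - u - 20) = (u - 4)*(u - 3)*(u + 4)^2*(u - 5)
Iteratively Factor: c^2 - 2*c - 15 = (c - 5)*(c + 3)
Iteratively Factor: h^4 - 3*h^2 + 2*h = (h)*(h^3 - 3*h + 2) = h*(h - 1)*(h^2 + h - 2) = h*(h - 1)^2*(h + 2)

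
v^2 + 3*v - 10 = (v - 2)*(v + 5)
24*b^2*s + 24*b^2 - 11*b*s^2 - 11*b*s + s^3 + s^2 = (-8*b + s)*(-3*b + s)*(s + 1)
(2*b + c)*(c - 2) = 2*b*c - 4*b + c^2 - 2*c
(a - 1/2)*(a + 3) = a^2 + 5*a/2 - 3/2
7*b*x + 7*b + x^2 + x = (7*b + x)*(x + 1)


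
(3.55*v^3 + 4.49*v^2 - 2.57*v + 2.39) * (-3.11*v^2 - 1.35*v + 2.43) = -11.0405*v^5 - 18.7564*v^4 + 10.5577*v^3 + 6.9473*v^2 - 9.4716*v + 5.8077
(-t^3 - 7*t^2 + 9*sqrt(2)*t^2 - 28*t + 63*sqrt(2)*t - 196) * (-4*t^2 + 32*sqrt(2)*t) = 4*t^5 - 68*sqrt(2)*t^4 + 28*t^4 - 476*sqrt(2)*t^3 + 688*t^3 - 896*sqrt(2)*t^2 + 4816*t^2 - 6272*sqrt(2)*t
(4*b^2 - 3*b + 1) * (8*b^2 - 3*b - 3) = 32*b^4 - 36*b^3 + 5*b^2 + 6*b - 3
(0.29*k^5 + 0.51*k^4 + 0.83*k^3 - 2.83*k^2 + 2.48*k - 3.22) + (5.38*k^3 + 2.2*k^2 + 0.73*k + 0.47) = 0.29*k^5 + 0.51*k^4 + 6.21*k^3 - 0.63*k^2 + 3.21*k - 2.75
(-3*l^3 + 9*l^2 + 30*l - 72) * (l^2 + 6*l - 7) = -3*l^5 - 9*l^4 + 105*l^3 + 45*l^2 - 642*l + 504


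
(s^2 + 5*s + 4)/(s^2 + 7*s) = (s^2 + 5*s + 4)/(s*(s + 7))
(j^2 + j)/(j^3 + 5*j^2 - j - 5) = j/(j^2 + 4*j - 5)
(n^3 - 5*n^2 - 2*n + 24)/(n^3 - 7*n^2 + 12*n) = (n + 2)/n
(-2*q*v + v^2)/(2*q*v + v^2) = (-2*q + v)/(2*q + v)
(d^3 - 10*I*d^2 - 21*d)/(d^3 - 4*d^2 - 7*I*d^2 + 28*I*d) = (d - 3*I)/(d - 4)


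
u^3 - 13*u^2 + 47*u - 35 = (u - 7)*(u - 5)*(u - 1)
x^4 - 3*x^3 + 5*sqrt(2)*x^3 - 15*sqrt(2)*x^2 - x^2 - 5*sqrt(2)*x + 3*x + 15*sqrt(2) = (x - 3)*(x - 1)*(x + 1)*(x + 5*sqrt(2))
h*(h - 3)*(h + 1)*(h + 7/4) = h^4 - h^3/4 - 13*h^2/2 - 21*h/4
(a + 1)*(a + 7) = a^2 + 8*a + 7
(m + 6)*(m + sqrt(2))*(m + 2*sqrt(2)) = m^3 + 3*sqrt(2)*m^2 + 6*m^2 + 4*m + 18*sqrt(2)*m + 24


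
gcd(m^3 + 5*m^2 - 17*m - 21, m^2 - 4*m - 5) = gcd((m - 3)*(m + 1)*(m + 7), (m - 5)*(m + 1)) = m + 1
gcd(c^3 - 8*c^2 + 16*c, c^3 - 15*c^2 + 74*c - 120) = c - 4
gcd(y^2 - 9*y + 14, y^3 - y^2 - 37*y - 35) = y - 7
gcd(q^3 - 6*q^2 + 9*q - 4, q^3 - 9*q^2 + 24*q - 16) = q^2 - 5*q + 4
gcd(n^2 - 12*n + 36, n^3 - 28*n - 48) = n - 6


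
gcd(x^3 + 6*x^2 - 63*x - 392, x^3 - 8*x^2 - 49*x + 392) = x^2 - x - 56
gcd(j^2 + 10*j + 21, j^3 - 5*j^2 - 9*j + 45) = j + 3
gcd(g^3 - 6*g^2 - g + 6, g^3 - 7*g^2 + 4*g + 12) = g^2 - 5*g - 6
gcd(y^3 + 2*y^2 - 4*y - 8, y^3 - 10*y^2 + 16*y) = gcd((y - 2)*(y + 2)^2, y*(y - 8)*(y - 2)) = y - 2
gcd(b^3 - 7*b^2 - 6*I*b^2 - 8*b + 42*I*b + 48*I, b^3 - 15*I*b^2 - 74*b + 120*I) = b - 6*I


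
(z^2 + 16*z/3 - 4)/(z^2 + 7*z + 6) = (z - 2/3)/(z + 1)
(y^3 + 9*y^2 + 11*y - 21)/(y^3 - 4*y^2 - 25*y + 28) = (y^2 + 10*y + 21)/(y^2 - 3*y - 28)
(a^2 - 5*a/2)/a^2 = (a - 5/2)/a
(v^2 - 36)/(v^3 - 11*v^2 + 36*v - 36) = (v + 6)/(v^2 - 5*v + 6)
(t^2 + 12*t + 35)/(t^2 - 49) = (t + 5)/(t - 7)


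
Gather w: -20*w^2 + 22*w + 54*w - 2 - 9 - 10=-20*w^2 + 76*w - 21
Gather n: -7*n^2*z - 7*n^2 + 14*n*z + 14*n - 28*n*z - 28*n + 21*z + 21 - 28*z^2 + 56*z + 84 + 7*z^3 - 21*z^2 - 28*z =n^2*(-7*z - 7) + n*(-14*z - 14) + 7*z^3 - 49*z^2 + 49*z + 105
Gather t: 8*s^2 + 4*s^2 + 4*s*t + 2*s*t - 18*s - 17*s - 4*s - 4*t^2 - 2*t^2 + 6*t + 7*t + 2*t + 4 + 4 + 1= 12*s^2 - 39*s - 6*t^2 + t*(6*s + 15) + 9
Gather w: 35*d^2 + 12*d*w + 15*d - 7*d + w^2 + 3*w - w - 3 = 35*d^2 + 8*d + w^2 + w*(12*d + 2) - 3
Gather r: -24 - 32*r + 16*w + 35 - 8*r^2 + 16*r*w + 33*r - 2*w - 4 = -8*r^2 + r*(16*w + 1) + 14*w + 7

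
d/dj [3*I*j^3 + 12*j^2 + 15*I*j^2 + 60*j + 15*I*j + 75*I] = 9*I*j^2 + j*(24 + 30*I) + 60 + 15*I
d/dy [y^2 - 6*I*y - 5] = 2*y - 6*I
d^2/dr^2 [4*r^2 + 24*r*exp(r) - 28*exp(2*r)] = 24*r*exp(r) - 112*exp(2*r) + 48*exp(r) + 8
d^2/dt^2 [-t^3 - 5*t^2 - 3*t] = -6*t - 10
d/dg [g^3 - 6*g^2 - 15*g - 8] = 3*g^2 - 12*g - 15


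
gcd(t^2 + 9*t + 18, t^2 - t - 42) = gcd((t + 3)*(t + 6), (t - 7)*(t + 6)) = t + 6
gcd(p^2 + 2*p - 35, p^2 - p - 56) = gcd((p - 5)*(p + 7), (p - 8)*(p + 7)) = p + 7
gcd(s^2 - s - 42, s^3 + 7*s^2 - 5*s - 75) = 1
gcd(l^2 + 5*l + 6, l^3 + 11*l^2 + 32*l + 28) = l + 2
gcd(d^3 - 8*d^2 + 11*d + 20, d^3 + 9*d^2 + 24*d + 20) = 1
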